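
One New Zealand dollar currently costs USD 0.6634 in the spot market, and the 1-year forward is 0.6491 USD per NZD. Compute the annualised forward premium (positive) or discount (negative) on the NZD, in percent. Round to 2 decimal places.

T = 1 year.
NZD trades forward at -2.15556% vs spot over the period.
Per annum: -0.0215556 / 1 = -0.021556 = -2.16%.

-2.16%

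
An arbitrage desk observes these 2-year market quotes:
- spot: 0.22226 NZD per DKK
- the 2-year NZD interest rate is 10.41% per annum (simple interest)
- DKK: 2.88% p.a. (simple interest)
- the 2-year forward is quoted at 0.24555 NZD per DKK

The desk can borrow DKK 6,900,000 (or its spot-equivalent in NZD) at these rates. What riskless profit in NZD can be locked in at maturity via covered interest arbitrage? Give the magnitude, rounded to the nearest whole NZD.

NZD 61,002

T = 2 years.
Route A — deposit DKK, sell forward: 6,900,000 × 1.057600 × 0.24555 = NZD 1,791,886.39.
Route B — convert at spot, deposit NZD: 6,900,000 × 0.22226 × 1.208200 = NZD 1,852,888.27.
The quoted forward undervalues DKK, so borrow DKK, convert to NZD at spot, deposit the NZD at 10.41%, and buy DKK forward at 0.24555 to cover the loan.
Arbitrage profit = |1,791,886.39 − 1,852,888.27| = NZD 61,002.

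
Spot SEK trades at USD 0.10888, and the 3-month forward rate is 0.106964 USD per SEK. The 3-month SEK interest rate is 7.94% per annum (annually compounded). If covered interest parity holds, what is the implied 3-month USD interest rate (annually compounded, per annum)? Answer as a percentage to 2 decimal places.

0.54%

T = 3/12 years.
By CIP, F/S equals the USD-to-SEK growth ratio: 0.106964/0.10888 = 0.9824026.
SEK growth factor: (1 + 0.0794)^(3/12) = 1.0192849.
Hence g_USD = 1.0013481.
Annualise: 1.0013481^(12/3) − 1 = 0.005403 = 0.54%.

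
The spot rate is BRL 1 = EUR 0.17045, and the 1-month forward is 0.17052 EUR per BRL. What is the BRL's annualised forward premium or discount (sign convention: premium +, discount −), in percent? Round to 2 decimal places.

T = 1/12 years.
(F − S)/S = (0.17052 − 0.17045)/0.17045 = 0.0004107.
Per annum: 0.0004107 / (1/12) = 0.004928 = 0.49%.

+0.49%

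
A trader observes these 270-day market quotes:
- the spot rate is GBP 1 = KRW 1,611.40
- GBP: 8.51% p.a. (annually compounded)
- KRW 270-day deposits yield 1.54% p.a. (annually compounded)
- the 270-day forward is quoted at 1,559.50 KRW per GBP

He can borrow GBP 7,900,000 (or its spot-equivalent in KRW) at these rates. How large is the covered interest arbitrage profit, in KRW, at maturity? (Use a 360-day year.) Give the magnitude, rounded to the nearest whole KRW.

T = 270/360 years.
Keep in GBP, deliver into the forward: 7,900,000·1.063169043327·1559.50 = KRW 13,098,295,772.24.
Swap to KRW now, deposit: 7,900,000·1611.40·1.011527907693 = KRW 12,876,810,956.61.
The quoted forward overvalues GBP, so borrow KRW, buy GBP at spot, deposit the GBP at 8.51%, and sell the proceeds forward at 1,559.50.
The gap between the two covered legs is KRW 221,484,816.

KRW 221,484,816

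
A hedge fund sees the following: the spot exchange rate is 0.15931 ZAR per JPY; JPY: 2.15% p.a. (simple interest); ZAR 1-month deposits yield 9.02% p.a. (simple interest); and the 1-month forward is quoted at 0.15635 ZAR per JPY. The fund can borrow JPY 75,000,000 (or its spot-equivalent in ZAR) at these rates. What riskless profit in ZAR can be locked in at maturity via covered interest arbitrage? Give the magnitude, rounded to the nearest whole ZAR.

ZAR 290,801

T = 1/12 years.
Route A — deposit JPY, sell forward: 75,000,000 × 1.0017916667 × 0.15635 = ZAR 11,747,259.53.
Route B — convert at spot, deposit ZAR: 75,000,000 × 0.15931 × 1.0075166667 = ZAR 12,038,061.01.
The quoted forward undervalues JPY, so borrow JPY, convert to ZAR at spot, deposit the ZAR at 9.02%, and buy JPY forward at 0.15635 to cover the loan.
The gap between the two covered legs is ZAR 290,801.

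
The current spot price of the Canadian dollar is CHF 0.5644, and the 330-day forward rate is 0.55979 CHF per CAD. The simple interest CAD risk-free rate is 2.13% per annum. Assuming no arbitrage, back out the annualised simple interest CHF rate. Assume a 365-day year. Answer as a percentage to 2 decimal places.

1.21%

T = 330/365 years.
F/S = 0.55979/0.5644 = 0.9918320 = (growth of CHF) / (growth of CAD).
The CAD side grows by 1 + 0.0213×330/365 = 1.0192575.
Hence g_CHF = 1.0109322.
r = (1.0109322 − 1)/(330/365) = 0.012092 → 1.21%.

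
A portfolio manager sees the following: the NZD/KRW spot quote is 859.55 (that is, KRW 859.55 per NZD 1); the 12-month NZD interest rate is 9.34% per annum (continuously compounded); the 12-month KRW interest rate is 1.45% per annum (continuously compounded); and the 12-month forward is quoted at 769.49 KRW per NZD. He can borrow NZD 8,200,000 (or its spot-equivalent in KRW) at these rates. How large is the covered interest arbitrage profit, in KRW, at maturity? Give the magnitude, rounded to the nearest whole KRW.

KRW 223,700,764

T = 1 year.
Route A — deposit NZD, sell forward: 8,200,000 × 1.097900807771 × 769.49 = KRW 6,927,554,279.09.
Route B — convert at spot, deposit KRW: 8,200,000 × 859.55 × 1.014605634951 = KRW 7,151,255,042.88.
The quoted forward undervalues NZD, so borrow NZD, convert to KRW at spot, deposit the KRW at 1.45%, and buy NZD forward at 769.49 to cover the loan.
Arbitrage profit = |6,927,554,279.09 − 7,151,255,042.88| = KRW 223,700,764.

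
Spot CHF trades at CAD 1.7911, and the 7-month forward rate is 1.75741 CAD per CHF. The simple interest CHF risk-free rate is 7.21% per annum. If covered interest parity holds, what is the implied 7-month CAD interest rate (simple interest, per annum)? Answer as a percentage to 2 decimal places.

T = 7/12 years.
By CIP, F/S equals the CAD-to-CHF growth ratio: 1.75741/1.7911 = 0.9811903.
CHF growth factor: 1 + 0.0721×7/12 = 1.0420583.
That pins the CAD growth at 1.0224575.
(1.0224575 − 1)/T = 0.038499, i.e. 3.85%.

3.85%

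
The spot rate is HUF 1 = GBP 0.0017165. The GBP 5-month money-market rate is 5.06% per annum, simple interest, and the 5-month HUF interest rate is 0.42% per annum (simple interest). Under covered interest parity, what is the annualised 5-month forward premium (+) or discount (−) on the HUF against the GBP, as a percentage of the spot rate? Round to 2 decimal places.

+4.63%

T = 5/12 years.
F = S · g_GBP/g_HUF = 0.0017165 × 1.0210833/1.001750 = 0.0017496276.
Annualised premium = (F − S)/S × (1/T) = (0.0017496276 − 0.0017165)/0.0017165 ÷ (5/12) = 4.63%.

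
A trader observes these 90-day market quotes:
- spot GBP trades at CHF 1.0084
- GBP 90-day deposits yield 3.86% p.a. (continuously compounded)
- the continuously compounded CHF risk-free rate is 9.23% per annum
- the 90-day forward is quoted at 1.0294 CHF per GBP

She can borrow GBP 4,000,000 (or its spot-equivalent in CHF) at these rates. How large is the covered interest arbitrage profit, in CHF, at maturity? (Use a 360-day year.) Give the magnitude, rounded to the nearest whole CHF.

CHF 29,770

T = 90/360 years.
Keep in GBP, deliver into the forward: 4,000,000·1.009696711·1.0294 = CHF 4,157,527.18.
Swap to CHF now, deposit: 4,000,000·1.0084·1.023343287 = CHF 4,127,757.48.
The quoted forward overvalues GBP, so borrow CHF, buy GBP at spot, deposit the GBP at 3.86%, and sell the proceeds forward at 1.0294.
Arbitrage profit = |4,157,527.18 − 4,127,757.48| = CHF 29,770.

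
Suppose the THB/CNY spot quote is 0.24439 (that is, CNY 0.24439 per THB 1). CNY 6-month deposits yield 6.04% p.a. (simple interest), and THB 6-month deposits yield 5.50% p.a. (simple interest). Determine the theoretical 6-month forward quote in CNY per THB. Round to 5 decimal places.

T = 6/12 years.
CNY accumulates by 1 + 0.0604×6/12 = 1.030200.
THB accumulates by 1 + 0.0550×6/12 = 1.027500.
Forward (CNY per THB) = 0.24439 × 1.030200 / 1.027500 = 0.2450322.

0.24503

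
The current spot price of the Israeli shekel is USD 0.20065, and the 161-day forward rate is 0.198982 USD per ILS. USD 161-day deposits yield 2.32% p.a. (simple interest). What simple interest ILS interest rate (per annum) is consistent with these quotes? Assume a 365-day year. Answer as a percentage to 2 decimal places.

4.24%

T = 161/365 years.
F/S = 0.198982/0.20065 = 0.9916870 = (growth of USD) / (growth of ILS).
The USD side grows by 1 + 0.0232×161/365 = 1.0102334.
So the ILS growth factor = 1.0187019.
r = (1.0187019 − 1)/(161/365) = 0.042399 → 4.24%.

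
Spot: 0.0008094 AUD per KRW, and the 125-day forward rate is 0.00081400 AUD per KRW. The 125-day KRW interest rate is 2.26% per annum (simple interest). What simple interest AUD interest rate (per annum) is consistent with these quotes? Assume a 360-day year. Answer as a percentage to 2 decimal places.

3.91%

T = 125/360 years.
By CIP, F/S equals the AUD-to-KRW growth ratio: 0.000814/0.0008094 = 1.0056832.
KRW growth factor: 1 + 0.0226×125/360 = 1.0078472.
So the AUD growth factor = 1.013575.
(1.013575 − 1)/T = 0.039096, i.e. 3.91%.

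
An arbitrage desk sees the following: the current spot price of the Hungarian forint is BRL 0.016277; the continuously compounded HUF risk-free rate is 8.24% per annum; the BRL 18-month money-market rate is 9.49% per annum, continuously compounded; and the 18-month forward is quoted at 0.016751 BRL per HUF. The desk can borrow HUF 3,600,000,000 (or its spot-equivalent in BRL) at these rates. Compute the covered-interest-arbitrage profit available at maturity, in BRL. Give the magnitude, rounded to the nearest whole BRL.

T = 18/12 years.
Invest the HUF and cover forward: 3,600,000,000 × 1.1315631552 × 0.016751 = BRL 68,237,331.89.
Convert at spot and invest in BRL: 3,600,000,000 × 0.016277 × 1.152980121 = BRL 67,561,406.75.
The quoted forward overvalues HUF, so borrow BRL, buy HUF at spot, deposit the HUF at 8.24%, and sell the proceeds forward at 0.016751.
The gap between the two covered legs is BRL 675,925.

BRL 675,925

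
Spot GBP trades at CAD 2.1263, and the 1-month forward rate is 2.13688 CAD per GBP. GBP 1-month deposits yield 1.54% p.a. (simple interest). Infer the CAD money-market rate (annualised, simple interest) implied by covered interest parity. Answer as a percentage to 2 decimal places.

T = 1/12 years.
F/S = 2.13688/2.1263 = 1.0049758 = (growth of CAD) / (growth of GBP).
The GBP side grows by 1 + 0.0154×1/12 = 1.0012833.
So the CAD growth factor = 1.0062655.
(1.0062655 − 1)/T = 0.075186, i.e. 7.52%.

7.52%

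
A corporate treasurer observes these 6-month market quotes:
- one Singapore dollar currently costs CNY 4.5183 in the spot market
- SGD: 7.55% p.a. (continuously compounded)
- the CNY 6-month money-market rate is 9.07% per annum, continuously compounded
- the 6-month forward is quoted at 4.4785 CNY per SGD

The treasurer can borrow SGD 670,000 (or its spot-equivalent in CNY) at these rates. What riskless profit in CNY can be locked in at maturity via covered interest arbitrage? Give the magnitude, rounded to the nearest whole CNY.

CNY 51,675

T = 6/12 years.
Route A — deposit SGD, sell forward: 670,000 × 1.038471583 × 4.4785 = CNY 3,116,032.64.
Route B — convert at spot, deposit CNY: 670,000 × 4.5183 × 1.046394034 = CNY 3,167,707.85.
The quoted forward undervalues SGD, so borrow SGD, convert to CNY at spot, deposit the CNY at 9.07%, and buy SGD forward at 4.4785 to cover the loan.
Arbitrage profit = |3,116,032.64 − 3,167,707.85| = CNY 51,675.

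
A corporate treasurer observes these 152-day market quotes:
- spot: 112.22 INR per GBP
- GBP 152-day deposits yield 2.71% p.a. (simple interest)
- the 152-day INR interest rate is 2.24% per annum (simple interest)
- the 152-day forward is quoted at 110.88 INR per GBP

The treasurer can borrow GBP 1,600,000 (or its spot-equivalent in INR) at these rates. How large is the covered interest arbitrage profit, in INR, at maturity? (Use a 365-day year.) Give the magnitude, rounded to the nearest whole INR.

T = 152/365 years.
Keep in GBP, deliver into the forward: 1,600,000·1.01128547945·110.88 = INR 179,410,134.34.
Swap to INR now, deposit: 1,600,000·112.22·1.00932821918 = INR 181,226,900.41.
The quoted forward undervalues GBP, so borrow GBP, convert to INR at spot, deposit the INR at 2.24%, and buy GBP forward at 110.88 to cover the loan.
Arbitrage profit = |179,410,134.34 − 181,226,900.41| = INR 1,816,766.

INR 1,816,766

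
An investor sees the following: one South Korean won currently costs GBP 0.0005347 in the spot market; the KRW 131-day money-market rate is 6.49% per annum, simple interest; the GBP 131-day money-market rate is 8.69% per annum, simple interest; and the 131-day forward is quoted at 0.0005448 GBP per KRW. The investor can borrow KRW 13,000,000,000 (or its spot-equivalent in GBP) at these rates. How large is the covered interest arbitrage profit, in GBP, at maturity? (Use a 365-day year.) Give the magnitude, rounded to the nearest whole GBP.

GBP 79,473

T = 131/365 years.
Keep in KRW, deliver into the forward: 13,000,000,000·1.023292877·0.0005448 = GBP 7,247,369.47.
Swap to GBP now, deposit: 13,000,000,000·0.0005347·1.031188767 = GBP 7,167,896.24.
The quoted forward overvalues KRW, so borrow GBP, buy KRW at spot, deposit the KRW at 6.49%, and sell the proceeds forward at 0.0005448.
The gap between the two covered legs is GBP 79,473.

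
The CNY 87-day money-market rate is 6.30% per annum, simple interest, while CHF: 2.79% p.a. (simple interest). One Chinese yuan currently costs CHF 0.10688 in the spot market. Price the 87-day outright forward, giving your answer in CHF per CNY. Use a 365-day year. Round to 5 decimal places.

0.10600

T = 87/365 years.
CHF growth factor: 1 + 0.0279×87/365 = 1.0066501.
CNY growth factor: 1 + 0.0630×87/365 = 1.0150164.
Forward (CHF per CNY) = 0.10688 × 1.0066501 / 1.0150164 = 0.1059990.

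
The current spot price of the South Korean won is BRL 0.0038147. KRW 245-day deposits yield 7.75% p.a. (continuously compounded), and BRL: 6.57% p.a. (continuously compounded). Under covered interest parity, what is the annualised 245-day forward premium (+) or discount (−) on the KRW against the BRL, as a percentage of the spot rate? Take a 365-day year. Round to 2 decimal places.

T = 245/365 years.
CIP forward (BRL per KRW) = 0.0038147 × 1.0450869/1.0533974 = 0.0037846049.
(F − S)/S ÷ T = (0.0037846049 − 0.0038147)/0.0038147/(245/365) = -0.011753 → -1.18%.

-1.18%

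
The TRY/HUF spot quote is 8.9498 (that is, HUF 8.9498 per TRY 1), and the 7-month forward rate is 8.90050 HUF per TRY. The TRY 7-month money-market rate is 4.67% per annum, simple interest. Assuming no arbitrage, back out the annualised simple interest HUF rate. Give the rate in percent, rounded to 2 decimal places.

T = 7/12 years.
By CIP, F/S equals the HUF-to-TRY growth ratio: 8.9005/8.9498 = 0.9944915.
The TRY side grows by 1 + 0.0467×7/12 = 1.0272417.
Hence g_HUF = 1.0215831.
(1.0215831 − 1)/T = 0.037000, i.e. 3.70%.

3.70%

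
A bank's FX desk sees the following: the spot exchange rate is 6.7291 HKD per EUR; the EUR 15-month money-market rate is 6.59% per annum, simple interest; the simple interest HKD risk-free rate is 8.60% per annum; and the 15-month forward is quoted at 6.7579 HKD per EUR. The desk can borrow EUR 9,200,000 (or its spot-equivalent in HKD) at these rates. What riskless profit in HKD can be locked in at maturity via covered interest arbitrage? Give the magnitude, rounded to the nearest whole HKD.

HKD 1,268,645

T = 15/12 years.
Invest the EUR and cover forward: 9,200,000 × 1.082375 × 6.7579 = HKD 67,294,154.52.
Convert at spot and invest in HKD: 9,200,000 × 6.7291 × 1.107500 = HKD 68,562,799.90.
The quoted forward undervalues EUR, so borrow EUR, convert to HKD at spot, deposit the HKD at 8.60%, and buy EUR forward at 6.7579 to cover the loan.
Arbitrage profit = |67,294,154.52 − 68,562,799.90| = HKD 1,268,645.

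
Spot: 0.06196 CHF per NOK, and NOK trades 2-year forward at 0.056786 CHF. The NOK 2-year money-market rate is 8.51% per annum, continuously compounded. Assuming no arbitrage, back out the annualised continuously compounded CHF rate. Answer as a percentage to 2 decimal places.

4.15%

T = 2 years.
F/S = 0.056786/0.06196 = 0.9164945 = (growth of CHF) / (growth of NOK).
The NOK side grows by e^(0.0851×2) = 1.1855419.
That pins the CHF growth at 1.0865426.
Take logs: ln 1.0865426 / 2 = 0.041500, so 4.15%.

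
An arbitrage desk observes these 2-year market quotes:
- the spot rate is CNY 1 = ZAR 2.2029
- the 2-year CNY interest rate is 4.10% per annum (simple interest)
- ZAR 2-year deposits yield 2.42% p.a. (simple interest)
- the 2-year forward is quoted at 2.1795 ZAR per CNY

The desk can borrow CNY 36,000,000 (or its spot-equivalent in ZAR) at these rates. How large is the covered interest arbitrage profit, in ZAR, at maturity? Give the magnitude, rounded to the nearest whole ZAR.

T = 2 years.
Route A — deposit CNY, sell forward: 36,000,000 × 1.082000 × 2.1795 = ZAR 84,895,884.00.
Route B — convert at spot, deposit ZAR: 36,000,000 × 2.2029 × 1.048400 = ZAR 83,142,732.96.
The quoted forward overvalues CNY, so borrow ZAR, buy CNY at spot, deposit the CNY at 4.10%, and sell the proceeds forward at 2.1795.
The gap between the two covered legs is ZAR 1,753,151.

ZAR 1,753,151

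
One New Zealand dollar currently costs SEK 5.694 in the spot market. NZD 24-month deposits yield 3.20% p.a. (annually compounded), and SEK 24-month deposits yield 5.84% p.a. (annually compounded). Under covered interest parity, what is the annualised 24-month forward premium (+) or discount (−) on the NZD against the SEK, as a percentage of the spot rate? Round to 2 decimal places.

T = 2 years.
CIP forward (SEK per NZD) = 5.694 × 1.1202106/1.065024 = 5.989047.
Annualised premium = (F − S)/S × (1/T) = (5.989047 − 5.694)/5.694 ÷ 2 = 2.59%.

+2.59%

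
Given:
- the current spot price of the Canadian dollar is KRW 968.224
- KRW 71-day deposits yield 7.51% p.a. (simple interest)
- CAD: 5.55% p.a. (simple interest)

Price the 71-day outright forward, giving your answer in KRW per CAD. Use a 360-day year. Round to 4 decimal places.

T = 71/360 years.
Growth of 1 KRW over T: 1 + 0.0751×71/360 = 1.014811389.
Growth of 1 CAD over T: 1 + 0.0555×71/360 = 1.010945833.
Forward (KRW per CAD) = 968.224 × 1.014811389 / 1.010945833 = 971.926200.

971.9262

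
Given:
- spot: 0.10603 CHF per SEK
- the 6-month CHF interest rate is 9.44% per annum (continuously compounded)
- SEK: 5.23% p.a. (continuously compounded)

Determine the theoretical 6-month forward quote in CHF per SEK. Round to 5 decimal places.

0.10829

T = 6/12 years.
CHF accumulates by e^(0.0944×6/12) = 1.0483317.
Growth of 1 SEK over T: e^(0.0523×6/12) = 1.0264949.
So F = 0.10603 × 1.0483317 / 1.0264949 = 0.1082856 (CHF/SEK).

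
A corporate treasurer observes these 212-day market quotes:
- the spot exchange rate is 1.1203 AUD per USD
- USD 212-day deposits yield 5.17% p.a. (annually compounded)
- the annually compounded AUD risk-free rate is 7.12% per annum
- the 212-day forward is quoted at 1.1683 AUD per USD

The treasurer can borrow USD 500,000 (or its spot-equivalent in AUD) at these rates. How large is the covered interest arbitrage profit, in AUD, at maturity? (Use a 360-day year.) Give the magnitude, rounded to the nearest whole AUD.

T = 212/360 years.
Route A — deposit USD, sell forward: 500,000 × 1.03012964 × 1.1683 = AUD 601,750.23.
Route B — convert at spot, deposit AUD: 500,000 × 1.1203 × 1.04133495 = AUD 583,303.77.
The quoted forward overvalues USD, so borrow AUD, buy USD at spot, deposit the USD at 5.17%, and sell the proceeds forward at 1.1683.
Arbitrage profit = |601,750.23 − 583,303.77| = AUD 18,446.

AUD 18,446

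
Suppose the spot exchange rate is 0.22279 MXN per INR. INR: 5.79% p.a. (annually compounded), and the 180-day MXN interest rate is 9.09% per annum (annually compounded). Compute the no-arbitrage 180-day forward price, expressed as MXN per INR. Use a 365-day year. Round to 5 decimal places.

T = 180/365 years.
Growth of 1 MXN over T: (1 + 0.0909)^(180/365) = 1.0438394.
INR accumulates by (1 + 0.0579)^(180/365) = 1.0281462.
Forward (MXN per INR) = 0.22279 × 1.0438394 / 1.0281462 = 0.2261906.

0.22619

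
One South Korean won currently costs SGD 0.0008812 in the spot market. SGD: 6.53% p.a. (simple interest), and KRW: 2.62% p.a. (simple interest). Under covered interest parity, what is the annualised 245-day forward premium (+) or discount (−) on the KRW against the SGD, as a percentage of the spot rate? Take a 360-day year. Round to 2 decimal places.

+3.84%

T = 245/360 years.
CIP forward (SGD per KRW) = 0.0008812 × 1.0444403/1.0178306 = 0.0009042377.
Annualised premium = (F − S)/S × (1/T) = (0.0009042377 − 0.0008812)/0.0008812 ÷ (245/360) = 3.84%.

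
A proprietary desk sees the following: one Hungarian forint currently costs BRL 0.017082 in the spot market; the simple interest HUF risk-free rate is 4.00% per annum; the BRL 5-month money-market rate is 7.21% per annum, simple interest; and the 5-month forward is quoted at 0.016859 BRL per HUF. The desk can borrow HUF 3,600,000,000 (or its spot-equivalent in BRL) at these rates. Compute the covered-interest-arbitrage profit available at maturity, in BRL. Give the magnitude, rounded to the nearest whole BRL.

BRL 1,638,678

T = 5/12 years.
Route A — deposit HUF, sell forward: 3,600,000,000 × 1.0166666667 × 0.016859 = BRL 61,703,940.00.
Route B — convert at spot, deposit BRL: 3,600,000,000 × 0.017082 × 1.0300416667 = BRL 63,342,618.30.
The quoted forward undervalues HUF, so borrow HUF, convert to BRL at spot, deposit the BRL at 7.21%, and buy HUF forward at 0.016859 to cover the loan.
Arbitrage profit = |61,703,940.00 − 63,342,618.30| = BRL 1,638,678.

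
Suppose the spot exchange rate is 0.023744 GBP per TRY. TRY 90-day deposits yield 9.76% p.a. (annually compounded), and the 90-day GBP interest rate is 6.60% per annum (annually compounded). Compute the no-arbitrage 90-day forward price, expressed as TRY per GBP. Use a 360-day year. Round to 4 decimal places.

T = 90/360 years.
GBP growth factor: (1 + 0.0660)^(90/360) = 1.01610667.
Growth of 1 TRY over T: (1 + 0.0976)^(90/360) = 1.02355462.
Forward (GBP per TRY) = 0.023744 × 1.01610667 / 1.02355462 = 0.023571226.
Quoted the other way: 1/0.023571226 = 42.4246 TRY per GBP.

42.4246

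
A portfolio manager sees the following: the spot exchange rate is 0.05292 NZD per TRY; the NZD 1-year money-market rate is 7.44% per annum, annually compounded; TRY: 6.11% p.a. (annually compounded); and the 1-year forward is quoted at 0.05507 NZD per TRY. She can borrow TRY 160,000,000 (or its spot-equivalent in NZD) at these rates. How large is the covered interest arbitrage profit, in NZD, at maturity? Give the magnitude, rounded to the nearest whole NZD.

NZD 252,405

T = 1 year.
Invest the TRY and cover forward: 160,000,000 × 1.061100 × 0.05507 = NZD 9,349,564.32.
Convert at spot and invest in NZD: 160,000,000 × 0.05292 × 1.074400 = NZD 9,097,159.68.
The quoted forward overvalues TRY, so borrow NZD, buy TRY at spot, deposit the TRY at 6.11%, and sell the proceeds forward at 0.05507.
Arbitrage profit = |9,349,564.32 − 9,097,159.68| = NZD 252,405.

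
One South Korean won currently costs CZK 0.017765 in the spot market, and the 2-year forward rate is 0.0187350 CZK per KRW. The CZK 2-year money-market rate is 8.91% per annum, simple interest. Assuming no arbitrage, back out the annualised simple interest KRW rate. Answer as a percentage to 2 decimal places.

5.86%

T = 2 years.
By CIP, F/S equals the CZK-to-KRW growth ratio: 0.018735/0.017765 = 1.0546017.
The CZK side grows by 1 + 0.0891×2 = 1.178200.
Hence g_KRW = 1.117199.
r = (1.117199 − 1)/2 = 0.058600 → 5.86%.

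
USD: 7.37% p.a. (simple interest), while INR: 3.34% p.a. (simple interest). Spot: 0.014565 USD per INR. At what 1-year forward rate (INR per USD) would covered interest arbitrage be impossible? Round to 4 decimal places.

T = 1 year.
USD accumulates by 1 + 0.0737×1 = 1.073700.
INR growth factor: 1 + 0.0334×1 = 1.033400.
So F = 0.014565 × 1.073700 / 1.033400 = 0.015132998 (USD/INR).
Invert for INR per USD: 1 / 0.015132998 = 66.0808.

66.0808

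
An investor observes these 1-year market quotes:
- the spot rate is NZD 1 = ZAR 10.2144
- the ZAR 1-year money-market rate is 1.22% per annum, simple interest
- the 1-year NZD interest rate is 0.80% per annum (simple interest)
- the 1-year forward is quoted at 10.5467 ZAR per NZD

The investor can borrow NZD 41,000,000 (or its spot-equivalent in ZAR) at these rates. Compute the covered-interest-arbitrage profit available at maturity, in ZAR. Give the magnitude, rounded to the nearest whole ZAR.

ZAR 11,974,375

T = 1 year.
Route A — deposit NZD, sell forward: 41,000,000 × 1.008000 × 10.5467 = ZAR 435,874,017.60.
Route B — convert at spot, deposit ZAR: 41,000,000 × 10.2144 × 1.012200 = ZAR 423,899,642.88.
The quoted forward overvalues NZD, so borrow ZAR, buy NZD at spot, deposit the NZD at 0.80%, and sell the proceeds forward at 10.5467.
The gap between the two covered legs is ZAR 11,974,375.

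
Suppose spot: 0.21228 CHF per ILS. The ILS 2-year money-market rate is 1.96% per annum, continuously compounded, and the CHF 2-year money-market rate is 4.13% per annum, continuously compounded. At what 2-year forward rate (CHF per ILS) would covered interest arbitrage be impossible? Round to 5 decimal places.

0.22170

T = 2 years.
CHF accumulates by e^(0.0413×2) = 1.0861073.
ILS accumulates by e^(0.0196×2) = 1.0399785.
Forward (CHF per ILS) = 0.21228 × 1.0861073 / 1.0399785 = 0.2216958.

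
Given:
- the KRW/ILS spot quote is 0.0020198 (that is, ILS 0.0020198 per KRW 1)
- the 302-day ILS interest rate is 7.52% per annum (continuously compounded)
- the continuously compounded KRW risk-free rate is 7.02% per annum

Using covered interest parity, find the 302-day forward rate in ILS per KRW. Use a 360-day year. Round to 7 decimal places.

T = 302/360 years.
ILS growth factor: e^(0.0752×302/360) = 1.0651168.
Growth of 1 KRW over T: e^(0.0702×302/360) = 1.0606586.
CIP: F = S · (grow ILS)/(grow KRW) = 0.0020198 × 1.0651168/1.0606586 = 0.002028290 ILS per KRW.

0.0020283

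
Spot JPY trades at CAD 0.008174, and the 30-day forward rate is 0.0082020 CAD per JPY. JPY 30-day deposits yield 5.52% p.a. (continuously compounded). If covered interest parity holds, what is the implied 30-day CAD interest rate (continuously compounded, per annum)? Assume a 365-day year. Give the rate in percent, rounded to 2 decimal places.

9.68%

T = 30/365 years.
By CIP, F/S equals the CAD-to-JPY growth ratio: 0.008202/0.008174 = 1.0034255.
JPY growth factor: e^(0.0552×30/365) = 1.0045473.
Hence g_CAD = 1.0079884.
r = ln(1.0079884)/(30/365) = 0.096806 → 9.68%.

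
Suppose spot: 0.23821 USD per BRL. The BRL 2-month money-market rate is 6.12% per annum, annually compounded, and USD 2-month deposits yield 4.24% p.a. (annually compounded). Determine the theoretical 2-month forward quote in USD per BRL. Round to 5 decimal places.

T = 2/12 years.
USD accumulates by (1 + 0.0424)^(2/12) = 1.006945.
Growth of 1 BRL over T: (1 + 0.0612)^(2/12) = 1.0099492.
Forward (USD per BRL) = 0.23821 × 1.006945 / 1.0099492 = 0.2375014.

0.23750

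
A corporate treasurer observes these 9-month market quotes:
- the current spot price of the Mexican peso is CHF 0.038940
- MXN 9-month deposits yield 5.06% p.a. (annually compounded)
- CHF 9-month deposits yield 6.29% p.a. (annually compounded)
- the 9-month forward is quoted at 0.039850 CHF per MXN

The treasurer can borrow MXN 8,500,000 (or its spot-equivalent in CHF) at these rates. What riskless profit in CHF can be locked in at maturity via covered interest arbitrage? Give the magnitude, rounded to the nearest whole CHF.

CHF 5,015

T = 9/12 years.
Keep in MXN, deliver into the forward: 8,500,000·1.03771489·0.039850 = CHF 351,499.98.
Swap to CHF now, deposit: 8,500,000·0.038940·1.04681348 = CHF 346,484.79.
The quoted forward overvalues MXN, so borrow CHF, buy MXN at spot, deposit the MXN at 5.06%, and sell the proceeds forward at 0.039850.
Arbitrage profit = |351,499.98 − 346,484.79| = CHF 5,015.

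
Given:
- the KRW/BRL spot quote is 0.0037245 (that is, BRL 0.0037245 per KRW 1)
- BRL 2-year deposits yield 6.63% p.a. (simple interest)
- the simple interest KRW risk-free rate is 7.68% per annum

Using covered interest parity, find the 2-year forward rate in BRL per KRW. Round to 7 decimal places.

0.0036567

T = 2 years.
Growth of 1 BRL over T: 1 + 0.0663×2 = 1.132600.
KRW growth factor: 1 + 0.0768×2 = 1.153600.
Forward (BRL per KRW) = 0.0037245 × 1.132600 / 1.153600 = 0.003656700.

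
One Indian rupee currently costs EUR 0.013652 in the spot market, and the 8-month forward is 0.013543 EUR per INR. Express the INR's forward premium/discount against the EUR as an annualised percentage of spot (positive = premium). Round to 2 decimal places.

T = 8/12 years.
(F − S)/S = (0.013543 − 0.013652)/0.013652 = -0.0079842.
Annualise by dividing by T: -0.0079842 / (8/12) = -0.011976 → -1.20%.

-1.20%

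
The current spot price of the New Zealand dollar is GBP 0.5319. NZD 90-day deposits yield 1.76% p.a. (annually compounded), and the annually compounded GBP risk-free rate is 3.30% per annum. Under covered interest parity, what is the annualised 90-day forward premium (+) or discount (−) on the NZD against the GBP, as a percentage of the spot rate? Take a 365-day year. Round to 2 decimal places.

+1.50%

T = 90/365 years.
No-arbitrage forward: 0.5319 × 1.0080377 / 1.0043112 = 0.5338736 GBP/NZD.
(F − S)/S ÷ T = (0.5338736 − 0.5319)/0.5319/(90/365) = 0.015048 → 1.50%.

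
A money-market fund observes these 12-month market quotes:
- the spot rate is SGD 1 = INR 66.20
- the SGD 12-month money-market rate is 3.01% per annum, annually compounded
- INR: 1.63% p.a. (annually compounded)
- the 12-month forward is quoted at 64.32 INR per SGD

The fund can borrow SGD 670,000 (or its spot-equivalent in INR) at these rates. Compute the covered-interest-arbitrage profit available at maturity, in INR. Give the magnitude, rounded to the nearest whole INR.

INR 685,429

T = 1 year.
Invest the SGD and cover forward: 670,000 × 1.030100 × 64.32 = INR 44,391,541.44.
Convert at spot and invest in INR: 670,000 × 66.20 × 1.016300 = INR 45,076,970.20.
The quoted forward undervalues SGD, so borrow SGD, convert to INR at spot, deposit the INR at 1.63%, and buy SGD forward at 64.32 to cover the loan.
Profit = 45,076,970.20 − 44,391,541.44 = INR 685,429.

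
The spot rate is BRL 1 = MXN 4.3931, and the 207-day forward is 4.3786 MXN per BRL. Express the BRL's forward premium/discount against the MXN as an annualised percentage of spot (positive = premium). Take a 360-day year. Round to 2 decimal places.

T = 207/360 years.
(F − S)/S = (4.3786 − 4.3931)/4.3931 = -0.0033006.
Annualise by dividing by T: -0.0033006 / (207/360) = -0.005740 → -0.57%.

-0.57%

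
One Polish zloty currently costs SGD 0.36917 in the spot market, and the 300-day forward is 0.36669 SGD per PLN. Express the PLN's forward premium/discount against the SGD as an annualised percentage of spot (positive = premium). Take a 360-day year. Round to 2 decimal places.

T = 300/360 years.
PLN trades forward at -0.67178% vs spot over the period.
Annualise by dividing by T: -0.0067178 / (300/360) = -0.008061 → -0.81%.

-0.81%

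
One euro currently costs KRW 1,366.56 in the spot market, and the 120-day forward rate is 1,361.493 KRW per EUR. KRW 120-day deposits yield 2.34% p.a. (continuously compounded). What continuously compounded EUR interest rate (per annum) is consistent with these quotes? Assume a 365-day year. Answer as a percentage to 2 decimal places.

T = 120/365 years.
By CIP, F/S equals the KRW-to-EUR growth ratio: 1361.493/1366.56 = 0.9962921.
The KRW side grows by e^(0.0234×120/365) = 1.0077228.
Hence g_EUR = 1.0114732.
r = ln(1.0114732)/(120/365) = 0.034699 → 3.47%.

3.47%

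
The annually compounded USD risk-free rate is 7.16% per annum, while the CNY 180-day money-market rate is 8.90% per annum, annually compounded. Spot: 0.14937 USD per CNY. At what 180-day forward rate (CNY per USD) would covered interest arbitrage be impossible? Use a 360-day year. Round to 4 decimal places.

6.7489

T = 180/360 years.
Growth of 1 USD over T: (1 + 0.0716)^(180/360) = 1.0351811.
Growth of 1 CNY over T: (1 + 0.0890)^(180/360) = 1.0435516.
CIP: F = S · (grow USD)/(grow CNY) = 0.14937 × 1.0351811/1.0435516 = 0.1481719 USD per CNY.
Quoted the other way: 1/0.1481719 = 6.7489 CNY per USD.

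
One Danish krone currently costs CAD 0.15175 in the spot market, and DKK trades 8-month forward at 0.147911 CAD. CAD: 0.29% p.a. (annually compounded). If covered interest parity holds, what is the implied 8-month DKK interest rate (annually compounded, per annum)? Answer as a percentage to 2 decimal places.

T = 8/12 years.
By CIP, F/S equals the CAD-to-DKK growth ratio: 0.147911/0.15175 = 0.9747018.
The CAD side grows by (1 + 0.0029)^(8/12) = 1.0019324.
Hence g_DKK = 1.0279374.
r = 1.0279374^(12/8) − 1 = 0.042197 → 4.22%.

4.22%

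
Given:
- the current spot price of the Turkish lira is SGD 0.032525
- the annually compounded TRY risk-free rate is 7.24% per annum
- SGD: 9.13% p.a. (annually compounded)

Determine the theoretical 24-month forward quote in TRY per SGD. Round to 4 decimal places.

T = 2 years.
Growth of 1 SGD over T: (1 + 0.0913)^2 = 1.19093569.
TRY accumulates by (1 + 0.0724)^2 = 1.15004176.
CIP: F = S · (grow SGD)/(grow TRY) = 0.032525 × 1.19093569/1.15004176 = 0.033681545 SGD per TRY.
Invert for TRY per SGD: 1 / 0.033681545 = 29.6898.

29.6898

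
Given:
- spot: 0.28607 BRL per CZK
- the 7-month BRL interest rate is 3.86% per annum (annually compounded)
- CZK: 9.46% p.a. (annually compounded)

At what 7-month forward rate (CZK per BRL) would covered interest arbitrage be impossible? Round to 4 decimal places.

T = 7/12 years.
Growth of 1 BRL over T: (1 + 0.0386)^(7/12) = 1.0223388.
CZK accumulates by (1 + 0.0946)^(7/12) = 1.0541417.
Forward (BRL per CZK) = 0.28607 × 1.0223388 / 1.0541417 = 0.2774394.
Invert for CZK per BRL: 1 / 0.2774394 = 3.6044.

3.6044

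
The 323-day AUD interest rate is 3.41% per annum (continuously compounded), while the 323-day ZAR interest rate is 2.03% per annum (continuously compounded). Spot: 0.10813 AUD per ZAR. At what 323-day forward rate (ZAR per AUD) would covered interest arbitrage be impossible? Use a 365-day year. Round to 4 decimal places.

T = 323/365 years.
AUD accumulates by e^(0.0341×323/365) = 1.0306361.
ZAR growth factor: e^(0.0203×323/365) = 1.0181264.
Forward (AUD per ZAR) = 0.10813 × 1.0306361 / 1.0181264 = 0.1094586.
Quoted the other way: 1/0.1094586 = 9.1359 ZAR per AUD.

9.1359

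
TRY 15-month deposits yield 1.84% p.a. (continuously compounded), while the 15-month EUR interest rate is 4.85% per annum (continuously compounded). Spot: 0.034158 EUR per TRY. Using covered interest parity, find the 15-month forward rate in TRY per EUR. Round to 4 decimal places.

T = 15/12 years.
EUR growth factor: e^(0.0485×15/12) = 1.0625004.
TRY growth factor: e^(0.0184×15/12) = 1.02326654.
CIP: F = S · (grow EUR)/(grow TRY) = 0.034158 × 1.0625004/1.02326654 = 0.035467679 EUR per TRY.
Quoted the other way: 1/0.035467679 = 28.1947 TRY per EUR.

28.1947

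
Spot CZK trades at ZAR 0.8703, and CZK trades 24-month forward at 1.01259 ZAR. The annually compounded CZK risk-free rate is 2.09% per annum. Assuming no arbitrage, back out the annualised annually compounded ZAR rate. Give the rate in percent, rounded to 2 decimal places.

T = 2 years.
CIP gives F = S · g_ZAR/g_CZK, so g_ZAR/g_CZK = 1.01259/0.8703 = 1.1634953.
CZK growth factor: (1 + 0.0209)^2 = 1.0422368.
Hence g_ZAR = 1.2126376.
r = 1.2126376^(1/2) − 1 = 0.101198 → 10.12%.

10.12%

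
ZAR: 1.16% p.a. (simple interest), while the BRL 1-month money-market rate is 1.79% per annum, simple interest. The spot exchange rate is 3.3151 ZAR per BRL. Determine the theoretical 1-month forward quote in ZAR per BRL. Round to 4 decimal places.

3.3134

T = 1/12 years.
ZAR accumulates by 1 + 0.0116×1/12 = 1.0009667.
BRL growth factor: 1 + 0.0179×1/12 = 1.0014917.
Forward (ZAR per BRL) = 3.3151 × 1.0009667 / 1.0014917 = 3.313362.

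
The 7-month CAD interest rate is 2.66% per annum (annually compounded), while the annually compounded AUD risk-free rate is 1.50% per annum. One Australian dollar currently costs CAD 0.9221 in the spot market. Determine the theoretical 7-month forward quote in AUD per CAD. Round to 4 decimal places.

1.0773

T = 7/12 years.
Growth of 1 CAD over T: (1 + 0.0266)^(7/12) = 1.0154317.
AUD accumulates by (1 + 0.0150)^(7/12) = 1.0087228.
CIP: F = S · (grow CAD)/(grow AUD) = 0.9221 × 1.0154317/1.0087228 = 0.9282328 CAD per AUD.
Quoted the other way: 1/0.9282328 = 1.0773 AUD per CAD.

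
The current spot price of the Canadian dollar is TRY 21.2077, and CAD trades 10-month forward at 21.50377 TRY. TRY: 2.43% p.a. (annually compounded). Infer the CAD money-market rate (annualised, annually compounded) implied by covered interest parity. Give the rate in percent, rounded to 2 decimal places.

0.74%

T = 10/12 years.
F/S = 21.50377/21.2077 = 1.0139605 = (growth of TRY) / (growth of CAD).
The TRY side grows by (1 + 0.0243)^(10/12) = 1.0202094.
Hence g_CAD = 1.0061629.
r = 1.0061629^(12/10) − 1 = 0.007400 → 0.74%.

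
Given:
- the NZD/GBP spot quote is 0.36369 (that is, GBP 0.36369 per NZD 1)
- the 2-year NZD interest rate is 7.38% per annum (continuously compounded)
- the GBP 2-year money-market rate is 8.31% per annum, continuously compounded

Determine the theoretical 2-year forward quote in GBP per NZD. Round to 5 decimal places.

0.37052

T = 2 years.
GBP growth factor: e^(0.0831×2) = 1.1808092.
Growth of 1 NZD over T: e^(0.0738×2) = 1.1590492.
Forward (GBP per NZD) = 0.36369 × 1.1808092 / 1.1590492 = 0.3705179.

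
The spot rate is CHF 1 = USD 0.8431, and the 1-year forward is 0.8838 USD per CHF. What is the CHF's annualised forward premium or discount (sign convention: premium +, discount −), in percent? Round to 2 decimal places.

T = 1 year.
Period premium: (0.8838 − 0.8431)/0.8431 = 0.0482742.
×(1/T) gives 4.83% p.a.

+4.83%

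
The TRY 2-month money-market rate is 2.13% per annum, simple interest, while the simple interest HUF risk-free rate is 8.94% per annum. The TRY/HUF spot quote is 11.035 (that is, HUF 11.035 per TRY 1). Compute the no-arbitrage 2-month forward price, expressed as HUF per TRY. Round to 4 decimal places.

T = 2/12 years.
HUF growth factor: 1 + 0.0894×2/12 = 1.014900.
TRY growth factor: 1 + 0.0213×2/12 = 1.003550.
So F = 11.035 × 1.014900 / 1.003550 = 11.159804 (HUF/TRY).

11.1598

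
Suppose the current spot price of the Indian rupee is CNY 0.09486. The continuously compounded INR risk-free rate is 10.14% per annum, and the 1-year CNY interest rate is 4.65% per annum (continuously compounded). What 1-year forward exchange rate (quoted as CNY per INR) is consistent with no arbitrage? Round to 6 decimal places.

0.089793

T = 1 year.
Growth of 1 CNY over T: e^(0.0465×1) = 1.0475981.
INR accumulates by e^(0.1014×1) = 1.1067192.
Forward (CNY per INR) = 0.09486 × 1.0475981 / 1.1067192 = 0.08979257.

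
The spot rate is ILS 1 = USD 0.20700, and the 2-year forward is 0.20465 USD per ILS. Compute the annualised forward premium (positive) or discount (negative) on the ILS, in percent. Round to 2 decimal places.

T = 2 years.
(F − S)/S = (0.20465 − 0.207)/0.207 = -0.0113527.
Per annum: -0.0113527 / 2 = -0.005676 = -0.57%.

-0.57%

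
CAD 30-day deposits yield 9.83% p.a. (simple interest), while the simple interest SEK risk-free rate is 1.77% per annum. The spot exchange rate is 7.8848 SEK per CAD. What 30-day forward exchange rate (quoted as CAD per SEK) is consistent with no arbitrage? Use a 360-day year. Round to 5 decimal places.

T = 30/360 years.
SEK growth factor: 1 + 0.0177×30/360 = 1.001475.
CAD growth factor: 1 + 0.0983×30/360 = 1.0081917.
Forward (SEK per CAD) = 7.8848 × 1.001475 / 1.0081917 = 7.832270.
Quoted the other way: 1/7.832270 = 0.12768 CAD per SEK.

0.12768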